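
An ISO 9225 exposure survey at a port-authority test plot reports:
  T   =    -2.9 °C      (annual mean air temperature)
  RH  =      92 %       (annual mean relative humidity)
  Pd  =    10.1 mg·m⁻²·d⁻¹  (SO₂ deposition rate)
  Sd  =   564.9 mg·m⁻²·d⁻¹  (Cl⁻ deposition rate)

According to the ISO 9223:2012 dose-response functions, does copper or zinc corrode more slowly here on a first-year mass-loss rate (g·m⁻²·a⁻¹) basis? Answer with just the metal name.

copper: temperature factor f = +0.126·(-12.9) = -1.6254
  SO₂ term: 0.0053·10.1^0.26·exp(0.059·92-1.6254) = 0.4334
  Cl⁻ term: 0.01025·564.9^0.27·exp(0.036·92+0.049·-2.9) = 1.35
  sum: 0.4334 + 1.35 → r_corr = 1.784 μm/a
  mass loss = 1.784 μm/a × 8.96 g/cm³ = 15.98 g·m⁻²·a⁻¹
zinc: T≤10 °C ⇒ hinge +0.038·(-2.9−10) = -0.4902
  SO₂ term: 0.0129·10.1^0.44·exp(0.046·92-0.4902) = 1.505
  Cl⁻ term: 0.0175·564.9^0.57·exp(0.008·92+0.085·-2.9) = 1.057
  r_corr = 1.505 + 1.057 = 2.562 μm/a
  mass loss = 2.562 μm/a × 7.14 g/cm³ = 18.3 g·m⁻²·a⁻¹
Ordering by g·m⁻²·a⁻¹: zinc (18.3) > copper (16)

copper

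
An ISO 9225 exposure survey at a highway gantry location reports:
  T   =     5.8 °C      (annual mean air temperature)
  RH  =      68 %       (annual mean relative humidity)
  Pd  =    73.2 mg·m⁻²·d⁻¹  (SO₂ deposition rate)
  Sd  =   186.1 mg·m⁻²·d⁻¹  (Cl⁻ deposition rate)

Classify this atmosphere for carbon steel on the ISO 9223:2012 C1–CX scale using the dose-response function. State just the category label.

carbon steel: T≤10 °C ⇒ hinge +0.150·(5.8−10) = -0.6300
  sulphur-dioxide contribution → 34.24 μm/a
  chloride contribution → 30.99 μm/a
  ⇒ r_corr(carbon steel) = 65.23 μm/a
65.2 μm/a falls in (50, 80] for carbon steel → category C4

C4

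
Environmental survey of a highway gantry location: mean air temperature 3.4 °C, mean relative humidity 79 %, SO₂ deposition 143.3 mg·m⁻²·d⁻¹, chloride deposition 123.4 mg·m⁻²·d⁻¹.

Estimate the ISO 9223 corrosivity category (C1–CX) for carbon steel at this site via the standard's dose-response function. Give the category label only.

carbon steel: temperature factor f = +0.150·(-6.6) = -0.9900
  sulphur-dioxide contribution → 42.21 μm/a
  chloride contribution → 31.37 μm/a
  ⇒ r_corr(carbon steel) = 73.58 μm/a
73.6 μm/a falls in (50, 80] for carbon steel → category C4

C4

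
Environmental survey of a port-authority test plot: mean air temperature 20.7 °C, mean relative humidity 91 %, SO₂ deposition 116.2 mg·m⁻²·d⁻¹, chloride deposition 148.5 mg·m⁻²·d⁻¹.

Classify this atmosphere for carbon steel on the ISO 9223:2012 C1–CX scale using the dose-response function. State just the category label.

carbon steel: T>10 °C ⇒ hinge -0.054·(20.7−10) = -0.5778
  SO₂ term: 1.77·116.2^0.52·exp(0.02·91-0.5778) = 72.67
  Cl⁻ term: 0.102·148.5^0.62·exp(0.033·91+0.04·20.7) = 104.4
  r_corr = 72.67 + 104.4 = 177.1 μm/a
177 μm/a falls in (80, 200] for carbon steel → category C5

C5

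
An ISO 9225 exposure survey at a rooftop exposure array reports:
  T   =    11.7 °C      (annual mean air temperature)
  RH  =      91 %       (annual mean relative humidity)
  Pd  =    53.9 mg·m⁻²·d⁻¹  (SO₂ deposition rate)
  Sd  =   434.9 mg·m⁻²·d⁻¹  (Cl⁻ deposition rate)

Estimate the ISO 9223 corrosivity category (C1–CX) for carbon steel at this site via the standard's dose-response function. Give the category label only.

carbon steel: T>10 °C ⇒ hinge -0.054·(11.7−10) = -0.0918
  Pd branch = 1.77·Pd^0.52·e^(0.02·RH+f) = 79.24 μm/a
  Cl⁻ term: 0.102·434.9^0.62·exp(0.033·91+0.04·11.7) = 141.9
  sum: 79.24 + 141.9 → r_corr = 221.1 μm/a
221 μm/a falls in (200, 700] for carbon steel → category CX

CX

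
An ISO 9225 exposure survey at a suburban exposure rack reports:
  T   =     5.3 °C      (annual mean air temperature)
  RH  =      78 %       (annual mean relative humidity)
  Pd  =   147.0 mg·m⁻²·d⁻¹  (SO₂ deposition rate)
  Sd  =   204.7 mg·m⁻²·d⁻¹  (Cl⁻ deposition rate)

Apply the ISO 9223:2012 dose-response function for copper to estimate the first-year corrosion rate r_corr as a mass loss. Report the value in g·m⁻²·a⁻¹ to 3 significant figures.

r_corr = 17.9 g·m⁻²·a⁻¹

copper: f(T) = +0.126·(T−10) [T≤10 °C] = -0.5922
  sulphur-dioxide contribution → 1.07 μm/a
  chloride contribution → 0.9269 μm/a
  total first-year rate 1.996 μm/a
Convert to mass loss: 1.996 μm/a × 8.96 g/cm³ = 17.89 g·m⁻²·a⁻¹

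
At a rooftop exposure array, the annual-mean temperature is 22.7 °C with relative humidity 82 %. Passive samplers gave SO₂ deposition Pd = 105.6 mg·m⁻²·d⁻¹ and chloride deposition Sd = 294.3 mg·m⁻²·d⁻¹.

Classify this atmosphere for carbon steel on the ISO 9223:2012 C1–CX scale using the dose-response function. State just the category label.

C5

carbon steel: f(T) = -0.054·(T−10) [T>10 °C] = -0.6858
  sulphur-dioxide contribution → 51.84 μm/a
  chloride contribution → 128.5 μm/a
  total first-year rate 180.3 μm/a
Category bounds: 80…200 μm/a bracket r_corr ⇒ C5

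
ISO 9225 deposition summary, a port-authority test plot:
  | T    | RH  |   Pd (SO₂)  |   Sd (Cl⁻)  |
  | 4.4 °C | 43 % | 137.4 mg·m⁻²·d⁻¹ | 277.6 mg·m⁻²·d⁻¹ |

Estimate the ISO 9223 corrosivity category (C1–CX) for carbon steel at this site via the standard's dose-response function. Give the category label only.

carbon steel: T≤10 °C ⇒ hinge +0.150·(4.4−10) = -0.8400
  sulphur-dioxide contribution → 23.36 μm/a
  chloride contribution → 16.45 μm/a
  total first-year rate 39.81 μm/a
Category bounds: 25…50 μm/a bracket r_corr ⇒ C3

C3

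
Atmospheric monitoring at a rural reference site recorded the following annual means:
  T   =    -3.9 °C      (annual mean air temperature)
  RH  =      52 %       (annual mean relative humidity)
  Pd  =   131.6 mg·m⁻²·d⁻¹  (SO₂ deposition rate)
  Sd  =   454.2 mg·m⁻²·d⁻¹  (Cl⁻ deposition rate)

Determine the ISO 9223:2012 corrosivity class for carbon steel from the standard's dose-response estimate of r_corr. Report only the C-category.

C3

carbon steel: temperature factor f = +0.150·(-13.9) = -2.0850
  Pd branch = 1.77·Pd^0.52·e^(0.02·RH+f) = 7.873 μm/a
  Sd branch = 0.102·Sd^0.62·e^(0.033·RH+0.04·T) = 21.56 μm/a
  sum: 7.873 + 21.56 → r_corr = 29.43 μm/a
ISO 9223 Table 2 (carbon steel): 25 < 29.4 ≤ 50 μm/a ⇒ C3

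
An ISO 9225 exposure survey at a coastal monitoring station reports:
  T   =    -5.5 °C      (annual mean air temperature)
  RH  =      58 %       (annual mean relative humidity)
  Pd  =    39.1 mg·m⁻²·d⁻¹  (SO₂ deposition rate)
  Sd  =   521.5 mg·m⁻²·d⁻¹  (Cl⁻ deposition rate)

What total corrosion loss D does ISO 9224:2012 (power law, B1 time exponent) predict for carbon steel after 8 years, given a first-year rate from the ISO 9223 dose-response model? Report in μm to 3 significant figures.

D(8) = 90.7 μm

carbon steel: T≤10 °C ⇒ hinge +0.150·(-5.5−10) = -2.3250
  Pd branch = 1.77·Pd^0.52·e^(0.02·RH+f) = 3.715 μm/a
  Cl⁻ term: 0.102·521.5^0.62·exp(0.033·58+0.04·-5.5) = 26.85
  r_corr = 3.715 + 26.85 = 30.57 μm/a
Power-law: D(8) = r_corr · 8^0.523
  D(8) = 30.57 × 8^0.523 = 30.57 × 2.967 = 90.69 μm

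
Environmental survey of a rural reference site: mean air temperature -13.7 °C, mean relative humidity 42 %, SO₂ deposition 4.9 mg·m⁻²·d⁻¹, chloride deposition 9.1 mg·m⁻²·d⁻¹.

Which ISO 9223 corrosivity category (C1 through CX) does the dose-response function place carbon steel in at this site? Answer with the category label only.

C1

carbon steel: temperature factor f = +0.150·(-23.7) = -3.5550
  SO₂ term: 1.77·4.9^0.52·exp(0.02·42-3.5550) = 0.2678
  Cl⁻ term: 0.102·9.1^0.62·exp(0.033·42+0.04·-13.7) = 0.9271
  sum: 0.2678 + 0.9271 → r_corr = 1.195 μm/a
1.19 μm/a falls in (0, 1.3] for carbon steel → category C1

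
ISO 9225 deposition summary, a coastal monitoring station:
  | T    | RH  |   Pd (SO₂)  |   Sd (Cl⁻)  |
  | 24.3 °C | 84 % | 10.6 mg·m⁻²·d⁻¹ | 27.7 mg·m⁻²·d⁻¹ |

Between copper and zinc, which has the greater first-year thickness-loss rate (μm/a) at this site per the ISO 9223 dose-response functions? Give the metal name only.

copper: T>10 °C ⇒ hinge -0.080·(24.3−10) = -1.1440
  sulphur-dioxide contribution → 0.443 μm/a
  chloride contribution → 1.701 μm/a
  total first-year rate 2.144 μm/a
zinc: T>10 °C ⇒ hinge -0.071·(24.3−10) = -1.0153
  sulphur-dioxide contribution → 0.6294 μm/a
  chloride contribution → 1.795 μm/a
  ⇒ r_corr(zinc) = 2.425 μm/a
Ordering by μm/a: zinc (2.42) > copper (2.14)

zinc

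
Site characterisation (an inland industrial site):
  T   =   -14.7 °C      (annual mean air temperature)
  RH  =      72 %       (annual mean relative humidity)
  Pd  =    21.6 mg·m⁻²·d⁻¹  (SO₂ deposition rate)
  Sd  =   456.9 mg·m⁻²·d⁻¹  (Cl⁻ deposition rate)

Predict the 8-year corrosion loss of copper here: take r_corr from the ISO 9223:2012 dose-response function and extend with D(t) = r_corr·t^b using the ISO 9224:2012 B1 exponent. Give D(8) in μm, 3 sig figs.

copper: f(T) = +0.126·(T−10) [T≤10 °C] = -3.1122
  sulphur-dioxide contribution → 0.03669 μm/a
  chloride contribution → 0.3481 μm/a
  total first-year rate 0.3848 μm/a
Long-term exponent b (ISO 9224 Table 2, B1) = 0.667
  D(8) = 0.3848 × 8^0.667 = 0.3848 × 4.003 = 1.54 μm

D(8) = 1.54 μm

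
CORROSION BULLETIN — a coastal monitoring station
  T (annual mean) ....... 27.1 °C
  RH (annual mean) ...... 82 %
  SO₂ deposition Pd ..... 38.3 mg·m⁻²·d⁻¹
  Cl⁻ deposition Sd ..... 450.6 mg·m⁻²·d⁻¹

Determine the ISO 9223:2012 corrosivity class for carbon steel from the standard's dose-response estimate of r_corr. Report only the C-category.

CX

carbon steel: temperature factor f = -0.054·(17.1) = -0.9234
  Pd branch = 1.77·Pd^0.52·e^(0.02·RH+f) = 24.12 μm/a
  Cl⁻ term: 0.102·450.6^0.62·exp(0.033·82+0.04·27.1) = 199.5
  sum: 24.12 + 199.5 → r_corr = 223.6 μm/a
224 μm/a falls in (200, 700] for carbon steel → category CX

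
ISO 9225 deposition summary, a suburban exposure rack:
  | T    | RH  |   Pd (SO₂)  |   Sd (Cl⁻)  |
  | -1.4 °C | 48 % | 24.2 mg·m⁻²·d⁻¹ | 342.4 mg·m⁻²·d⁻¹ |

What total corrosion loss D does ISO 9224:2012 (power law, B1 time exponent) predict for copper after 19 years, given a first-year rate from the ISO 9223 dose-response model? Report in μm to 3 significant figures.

D(19) = 2.21 μm

copper: temperature factor f = +0.126·(-11.4) = -1.4364
  Pd branch = 0.0053·Pd^0.26·e^(0.059·RH+f) = 0.049 μm/a
  Sd branch = 0.01025·Sd^0.27·e^(0.036·RH+0.049·T) = 0.2604 μm/a
  r_corr = 0.049 + 0.2604 = 0.3094 μm/a
Power-law: D(19) = r_corr · 19^0.667
  D(19) = 0.3094 × 19^0.667 = 0.3094 × 7.127 = 2.206 μm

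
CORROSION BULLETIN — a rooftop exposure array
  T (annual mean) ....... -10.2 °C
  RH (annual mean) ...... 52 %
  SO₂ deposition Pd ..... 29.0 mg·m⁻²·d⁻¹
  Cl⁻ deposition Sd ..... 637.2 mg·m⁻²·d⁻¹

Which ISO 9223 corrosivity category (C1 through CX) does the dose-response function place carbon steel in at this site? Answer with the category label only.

C2

carbon steel: T≤10 °C ⇒ hinge +0.150·(-10.2−10) = -3.0300
  sulphur-dioxide contribution → 1.394 μm/a
  chloride contribution → 20.67 μm/a
  total first-year rate 22.06 μm/a
ISO 9223 Table 2 (carbon steel): 1.3 < 22.1 ≤ 25 μm/a ⇒ C2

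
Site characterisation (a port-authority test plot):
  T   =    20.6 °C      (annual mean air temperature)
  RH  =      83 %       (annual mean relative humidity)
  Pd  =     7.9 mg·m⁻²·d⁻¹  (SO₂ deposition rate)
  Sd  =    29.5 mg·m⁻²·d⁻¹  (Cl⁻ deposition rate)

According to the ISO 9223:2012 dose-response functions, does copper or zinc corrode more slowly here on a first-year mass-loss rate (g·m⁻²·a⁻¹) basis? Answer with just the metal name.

copper: T>10 °C ⇒ hinge -0.080·(20.6−10) = -0.8480
  SO₂ term: 0.0053·7.9^0.26·exp(0.059·83-0.8480) = 0.5201
  Sd branch = 0.01025·Sd^0.27·e^(0.036·RH+0.049·T) = 1.392 μm/a
  r_corr = 0.5201 + 1.392 = 1.912 μm/a
  mass loss = 1.912 μm/a × 8.96 g/cm³ = 17.13 g·m⁻²·a⁻¹
zinc: temperature factor f = -0.071·(10.6) = -0.7526
  SO₂ term: 0.0129·7.9^0.44·exp(0.046·83-0.7526) = 0.6868
  Sd branch = 0.0175·Sd^0.57·e^(0.008·RH+0.085·T) = 1.348 μm/a
  sum: 0.6868 + 1.348 → r_corr = 2.035 μm/a
  mass loss = 2.035 μm/a × 7.14 g/cm³ = 14.53 g·m⁻²·a⁻¹
Ordering by g·m⁻²·a⁻¹: copper (17.1) > zinc (14.5)

zinc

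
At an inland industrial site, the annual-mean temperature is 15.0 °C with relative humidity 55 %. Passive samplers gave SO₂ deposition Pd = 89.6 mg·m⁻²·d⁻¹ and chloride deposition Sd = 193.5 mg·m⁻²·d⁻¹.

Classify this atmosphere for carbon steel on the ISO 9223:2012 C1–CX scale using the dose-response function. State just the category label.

carbon steel: f(T) = -0.054·(T−10) [T>10 °C] = -0.2700
  sulphur-dioxide contribution → 42.04 μm/a
  chloride contribution → 29.87 μm/a
  total first-year rate 71.9 μm/a
ISO 9223 Table 2 (carbon steel): 50 < 71.9 ≤ 80 μm/a ⇒ C4

C4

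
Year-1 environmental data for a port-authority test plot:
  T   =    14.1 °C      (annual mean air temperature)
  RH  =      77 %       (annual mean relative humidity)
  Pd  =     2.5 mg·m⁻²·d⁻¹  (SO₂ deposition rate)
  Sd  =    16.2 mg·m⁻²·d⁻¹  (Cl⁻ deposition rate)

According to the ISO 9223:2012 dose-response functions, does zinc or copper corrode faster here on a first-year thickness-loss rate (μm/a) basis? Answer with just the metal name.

copper

zinc: f(T) = -0.071·(T−10) [T>10 °C] = -0.2911
  sulphur-dioxide contribution → 0.4983 μm/a
  chloride contribution → 0.5254 μm/a
  total first-year rate 1.024 μm/a
copper: f(T) = -0.080·(T−10) [T>10 °C] = -0.3280
  sulphur-dioxide contribution → 0.4553 μm/a
  chloride contribution → 0.6938 μm/a
  ⇒ r_corr(copper) = 1.149 μm/a
Ordering by μm/a: copper (1.15) > zinc (1.02)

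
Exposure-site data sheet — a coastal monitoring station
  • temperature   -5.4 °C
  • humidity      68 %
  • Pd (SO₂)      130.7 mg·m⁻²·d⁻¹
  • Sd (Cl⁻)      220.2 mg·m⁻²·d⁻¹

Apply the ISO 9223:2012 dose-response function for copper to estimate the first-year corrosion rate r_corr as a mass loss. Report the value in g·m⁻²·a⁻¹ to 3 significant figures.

r_corr = 4.84 g·m⁻²·a⁻¹

copper: T≤10 °C ⇒ hinge +0.126·(-5.4−10) = -1.9404
  SO₂ term: 0.0053·130.7^0.26·exp(0.059·68-1.9404) = 0.1493
  Cl⁻ term: 0.01025·220.2^0.27·exp(0.036·68+0.049·-5.4) = 0.3904
  r_corr = 0.1493 + 0.3904 = 0.5398 μm/a
Convert to mass loss: 0.5398 μm/a × 8.96 g/cm³ = 4.836 g·m⁻²·a⁻¹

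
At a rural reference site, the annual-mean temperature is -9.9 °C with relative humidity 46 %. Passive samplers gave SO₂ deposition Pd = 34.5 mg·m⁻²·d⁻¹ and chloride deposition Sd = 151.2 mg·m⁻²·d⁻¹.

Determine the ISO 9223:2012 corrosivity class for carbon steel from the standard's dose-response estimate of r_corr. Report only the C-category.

C2

carbon steel: temperature factor f = +0.150·(-19.9) = -2.9850
  sulphur-dioxide contribution → 1.415 μm/a
  chloride contribution → 7.034 μm/a
  ⇒ r_corr(carbon steel) = 8.449 μm/a
ISO 9223 Table 2 (carbon steel): 1.3 < 8.45 ≤ 25 μm/a ⇒ C2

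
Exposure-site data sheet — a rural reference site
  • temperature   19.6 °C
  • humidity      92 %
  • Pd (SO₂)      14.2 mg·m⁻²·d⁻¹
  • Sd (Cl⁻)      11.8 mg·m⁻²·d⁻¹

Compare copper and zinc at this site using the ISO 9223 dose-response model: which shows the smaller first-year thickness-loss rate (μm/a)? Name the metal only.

copper: temperature factor f = -0.080·(9.6) = -0.7680
  sulphur-dioxide contribution → 1.116 μm/a
  chloride contribution → 1.431 μm/a
  ⇒ r_corr(copper) = 2.547 μm/a
zinc: f(T) = -0.071·(T−10) [T>10 °C] = -0.6816
  sulphur-dioxide contribution → 1.444 μm/a
  chloride contribution → 0.7892 μm/a
  total first-year rate 2.233 μm/a
Ordering by μm/a: copper (2.55) > zinc (2.23)

zinc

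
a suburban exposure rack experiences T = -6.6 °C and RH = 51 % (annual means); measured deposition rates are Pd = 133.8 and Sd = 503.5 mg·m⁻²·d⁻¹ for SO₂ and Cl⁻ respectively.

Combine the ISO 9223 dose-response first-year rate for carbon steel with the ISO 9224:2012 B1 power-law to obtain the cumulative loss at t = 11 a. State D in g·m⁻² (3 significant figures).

D(11) = 692 g·m⁻²

carbon steel: f(T) = +0.150·(T−10) [T≤10 °C] = -2.4900
  SO₂ term: 1.77·133.8^0.52·exp(0.02·51-2.4900) = 5.192
  Sd branch = 0.102·Sd^0.62·e^(0.033·RH+0.04·T) = 19.96 μm/a
  sum: 5.192 + 19.96 → r_corr = 25.15 μm/a
Long-term exponent b (ISO 9224 Table 2, B1) = 0.523
  D(11) = 25.15 × 11^0.523 = 25.15 × 3.505 = 88.14 μm
  Mass loss = 88.14 μm × 7.85 g/cm³ = 691.9 g·m⁻²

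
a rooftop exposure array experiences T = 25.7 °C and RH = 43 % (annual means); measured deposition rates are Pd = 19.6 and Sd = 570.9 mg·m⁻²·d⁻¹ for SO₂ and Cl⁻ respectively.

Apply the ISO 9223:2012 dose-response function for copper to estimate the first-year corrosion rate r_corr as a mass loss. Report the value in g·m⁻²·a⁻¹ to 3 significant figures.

copper: f(T) = -0.080·(T−10) [T>10 °C] = -1.2560
  SO₂ term: 0.0053·19.6^0.26·exp(0.059·43-1.2560) = 0.04136
  Sd branch = 0.01025·Sd^0.27·e^(0.036·RH+0.049·T) = 0.9423 μm/a
  sum: 0.04136 + 0.9423 → r_corr = 0.9837 μm/a
Convert to mass loss: 0.9837 μm/a × 8.96 g/cm³ = 8.814 g·m⁻²·a⁻¹

r_corr = 8.81 g·m⁻²·a⁻¹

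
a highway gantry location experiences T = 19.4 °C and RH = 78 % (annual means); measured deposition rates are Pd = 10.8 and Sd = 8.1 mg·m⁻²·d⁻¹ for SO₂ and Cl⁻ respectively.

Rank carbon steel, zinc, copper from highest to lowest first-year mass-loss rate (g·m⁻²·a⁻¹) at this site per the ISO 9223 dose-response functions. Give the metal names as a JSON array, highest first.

["carbon steel", "copper", "zinc"]

carbon steel: T>10 °C ⇒ hinge -0.054·(19.4−10) = -0.5076
  Pd branch = 1.77·Pd^0.52·e^(0.02·RH+f) = 17.47 μm/a
  Sd branch = 0.102·Sd^0.62·e^(0.033·RH+0.04·T) = 10.64 μm/a
  sum: 17.47 + 10.64 → r_corr = 28.11 μm/a
  mass loss = 28.11 μm/a × 7.85 g/cm³ = 220.7 g·m⁻²·a⁻¹
zinc: T>10 °C ⇒ hinge -0.071·(19.4−10) = -0.6674
  SO₂ term: 0.0129·10.8^0.44·exp(0.046·78-0.6674) = 0.6819
  Cl⁻ term: 0.0175·8.1^0.57·exp(0.008·78+0.085·19.4) = 0.5598
  r_corr = 0.6819 + 0.5598 = 1.242 μm/a
  mass loss = 1.242 μm/a × 7.14 g/cm³ = 8.865 g·m⁻²·a⁻¹
copper: T>10 °C ⇒ hinge -0.080·(19.4−10) = -0.7520
  SO₂ term: 0.0053·10.8^0.26·exp(0.059·78-0.7520) = 0.4624
  Cl⁻ term: 0.01025·8.1^0.27·exp(0.036·78+0.049·19.4) = 0.7733
  sum: 0.4624 + 0.7733 → r_corr = 1.236 μm/a
  mass loss = 1.236 μm/a × 8.96 g/cm³ = 11.07 g·m⁻²·a⁻¹
Ordering by g·m⁻²·a⁻¹: carbon steel (221) > copper (11.1) > zinc (8.87)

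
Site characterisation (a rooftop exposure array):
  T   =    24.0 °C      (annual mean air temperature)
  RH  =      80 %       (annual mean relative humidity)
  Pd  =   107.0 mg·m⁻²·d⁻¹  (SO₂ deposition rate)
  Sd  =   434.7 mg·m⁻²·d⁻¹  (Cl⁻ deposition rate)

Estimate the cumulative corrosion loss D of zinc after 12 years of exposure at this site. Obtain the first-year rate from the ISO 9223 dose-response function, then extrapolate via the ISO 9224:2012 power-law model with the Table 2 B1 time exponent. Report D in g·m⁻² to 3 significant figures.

zinc: T>10 °C ⇒ hinge -0.071·(24.0−10) = -0.9940
  SO₂ term: 0.0129·107.0^0.44·exp(0.046·80-0.9940) = 1.479
  Cl⁻ term: 0.0175·434.7^0.57·exp(0.008·80+0.085·24.0) = 8.142
  sum: 1.479 + 8.142 → r_corr = 9.621 μm/a
Power-law: D(12) = r_corr · 12^0.813
  D(12) = 9.621 × 12^0.813 = 9.621 × 7.54 = 72.54 μm
  Mass loss = 72.54 μm × 7.14 g/cm³ = 518 g·m⁻²

D(12) = 518 g·m⁻²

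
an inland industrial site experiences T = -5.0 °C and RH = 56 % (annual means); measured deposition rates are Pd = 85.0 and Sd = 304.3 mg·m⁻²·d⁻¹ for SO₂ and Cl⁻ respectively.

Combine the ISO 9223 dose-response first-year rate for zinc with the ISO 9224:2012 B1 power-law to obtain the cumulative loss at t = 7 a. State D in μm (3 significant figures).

zinc: temperature factor f = +0.038·(-15.0) = -0.5700
  Pd branch = 0.0129·Pd^0.44·e^(0.046·RH+f) = 0.6772 μm/a
  Cl⁻ term: 0.0175·304.3^0.57·exp(0.008·56+0.085·-5.0) = 0.4661
  sum: 0.6772 + 0.4661 → r_corr = 1.143 μm/a
Long-term exponent b (ISO 9224 Table 2, B1) = 0.813
  D(7) = 1.143 × 7^0.813 = 1.143 × 4.865 = 5.562 μm

D(7) = 5.56 μm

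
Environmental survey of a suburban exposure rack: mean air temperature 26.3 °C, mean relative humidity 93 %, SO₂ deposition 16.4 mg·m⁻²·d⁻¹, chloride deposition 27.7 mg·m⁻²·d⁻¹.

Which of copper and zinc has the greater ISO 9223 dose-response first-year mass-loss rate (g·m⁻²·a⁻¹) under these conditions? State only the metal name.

copper

copper: T>10 °C ⇒ hinge -0.080·(26.3−10) = -1.3040
  SO₂ term: 0.0053·16.4^0.26·exp(0.059·93-1.3040) = 0.7191
  Sd branch = 0.01025·Sd^0.27·e^(0.036·RH+0.049·T) = 2.594 μm/a
  r_corr = 0.7191 + 2.594 = 3.313 μm/a
  mass loss = 3.313 μm/a × 8.96 g/cm³ = 29.68 g·m⁻²·a⁻¹
zinc: f(T) = -0.071·(T−10) [T>10 °C] = -1.1573
  Pd branch = 0.0129·Pd^0.44·e^(0.046·RH+f) = 1.001 μm/a
  Sd branch = 0.0175·Sd^0.57·e^(0.008·RH+0.085·T) = 2.287 μm/a
  r_corr = 1.001 + 2.287 = 3.288 μm/a
  mass loss = 3.288 μm/a × 7.14 g/cm³ = 23.47 g·m⁻²·a⁻¹
Ordering by g·m⁻²·a⁻¹: copper (29.7) > zinc (23.5)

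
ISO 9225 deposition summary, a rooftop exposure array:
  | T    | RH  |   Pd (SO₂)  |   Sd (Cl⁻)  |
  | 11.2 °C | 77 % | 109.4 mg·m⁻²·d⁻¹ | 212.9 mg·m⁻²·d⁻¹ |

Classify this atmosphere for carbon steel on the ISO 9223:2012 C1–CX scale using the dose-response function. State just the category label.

C5

carbon steel: f(T) = -0.054·(T−10) [T>10 °C] = -0.0648
  SO₂ term: 1.77·109.4^0.52·exp(0.02·77-0.0648) = 88.91
  Cl⁻ term: 0.102·212.9^0.62·exp(0.033·77+0.04·11.2) = 56.26
  sum: 88.91 + 56.26 → r_corr = 145.2 μm/a
145 μm/a falls in (80, 200] for carbon steel → category C5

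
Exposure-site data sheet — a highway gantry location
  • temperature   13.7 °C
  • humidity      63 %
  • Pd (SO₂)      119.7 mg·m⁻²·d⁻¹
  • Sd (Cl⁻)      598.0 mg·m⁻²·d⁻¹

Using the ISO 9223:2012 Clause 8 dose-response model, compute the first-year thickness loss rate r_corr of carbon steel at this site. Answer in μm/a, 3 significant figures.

r_corr = 136 μm/a

carbon steel: temperature factor f = -0.054·(3.7) = -0.1998
  SO₂ term: 1.77·119.7^0.52·exp(0.02·63-0.1998) = 61.52
  Sd branch = 0.102·Sd^0.62·e^(0.033·RH+0.04·T) = 74.31 μm/a
  sum: 61.52 + 74.31 → r_corr = 135.8 μm/a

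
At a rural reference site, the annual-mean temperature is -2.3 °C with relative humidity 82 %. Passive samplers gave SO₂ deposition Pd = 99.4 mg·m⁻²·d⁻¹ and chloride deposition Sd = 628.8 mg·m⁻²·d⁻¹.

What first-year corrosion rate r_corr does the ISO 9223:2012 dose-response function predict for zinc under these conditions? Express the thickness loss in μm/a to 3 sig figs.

r_corr = 3.75 μm/a

zinc: f(T) = +0.038·(T−10) [T≤10 °C] = -0.4674
  SO₂ term: 0.0129·99.4^0.44·exp(0.046·82-0.4674) = 2.658
  Sd branch = 0.0175·Sd^0.57·e^(0.008·RH+0.085·T) = 1.092 μm/a
  r_corr = 2.658 + 1.092 = 3.75 μm/a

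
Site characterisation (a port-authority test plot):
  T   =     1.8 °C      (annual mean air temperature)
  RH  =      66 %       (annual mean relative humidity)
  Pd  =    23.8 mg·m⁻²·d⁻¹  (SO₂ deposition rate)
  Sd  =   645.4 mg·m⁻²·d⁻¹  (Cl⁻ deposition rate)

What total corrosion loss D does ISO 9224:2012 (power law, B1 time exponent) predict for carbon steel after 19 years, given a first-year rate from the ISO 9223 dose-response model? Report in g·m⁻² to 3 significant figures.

carbon steel: temperature factor f = +0.150·(-8.2) = -1.2300
  SO₂ term: 1.77·23.8^0.52·exp(0.02·66-1.2300) = 10.07
  Cl⁻ term: 0.102·645.4^0.62·exp(0.033·66+0.04·1.8) = 53.44
  sum: 10.07 + 53.44 → r_corr = 63.51 μm/a
Long-term exponent b (ISO 9224 Table 2, B1) = 0.523
  D(19) = 63.51 × 19^0.523 = 63.51 × 4.664 = 296.2 μm
  Mass loss = 296.2 μm × 7.85 g/cm³ = 2325 g·m⁻²

D(19) = 2.33e+03 g·m⁻²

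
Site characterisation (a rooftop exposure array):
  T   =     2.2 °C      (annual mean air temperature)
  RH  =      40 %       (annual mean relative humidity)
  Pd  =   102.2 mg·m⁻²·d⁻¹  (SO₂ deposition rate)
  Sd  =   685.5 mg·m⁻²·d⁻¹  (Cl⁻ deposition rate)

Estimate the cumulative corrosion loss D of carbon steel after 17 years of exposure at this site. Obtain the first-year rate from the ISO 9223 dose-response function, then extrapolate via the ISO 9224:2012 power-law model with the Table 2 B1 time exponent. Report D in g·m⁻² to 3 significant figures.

D(17) = 1.29e+03 g·m⁻²

carbon steel: f(T) = +0.150·(T−10) [T≤10 °C] = -1.1700
  Pd branch = 1.77·Pd^0.52·e^(0.02·RH+f) = 13.56 μm/a
  Cl⁻ term: 0.102·685.5^0.62·exp(0.033·40+0.04·2.2) = 23.9
  sum: 13.56 + 23.9 → r_corr = 37.46 μm/a
ISO 9224: D(t) = r_corr · t^b with b = 0.523 (carbon steel, B1)
  D(17) = 37.46 × 17^0.523 = 37.46 × 4.401 = 164.8 μm
  Mass loss = 164.8 μm × 7.85 g/cm³ = 1294 g·m⁻²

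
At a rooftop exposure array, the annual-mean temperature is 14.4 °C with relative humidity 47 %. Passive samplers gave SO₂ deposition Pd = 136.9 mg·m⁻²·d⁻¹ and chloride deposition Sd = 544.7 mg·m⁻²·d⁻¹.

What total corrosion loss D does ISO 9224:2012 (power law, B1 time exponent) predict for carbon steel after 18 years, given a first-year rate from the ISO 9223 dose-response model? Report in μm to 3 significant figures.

carbon steel: T>10 °C ⇒ hinge -0.054·(14.4−10) = -0.2376
  Pd branch = 1.77·Pd^0.52·e^(0.02·RH+f) = 46.13 μm/a
  Cl⁻ term: 0.102·544.7^0.62·exp(0.033·47+0.04·14.4) = 42.54
  r_corr = 46.13 + 42.54 = 88.66 μm/a
Power-law: D(18) = r_corr · 18^0.523
  D(18) = 88.66 × 18^0.523 = 88.66 × 4.534 = 402 μm

D(18) = 402 μm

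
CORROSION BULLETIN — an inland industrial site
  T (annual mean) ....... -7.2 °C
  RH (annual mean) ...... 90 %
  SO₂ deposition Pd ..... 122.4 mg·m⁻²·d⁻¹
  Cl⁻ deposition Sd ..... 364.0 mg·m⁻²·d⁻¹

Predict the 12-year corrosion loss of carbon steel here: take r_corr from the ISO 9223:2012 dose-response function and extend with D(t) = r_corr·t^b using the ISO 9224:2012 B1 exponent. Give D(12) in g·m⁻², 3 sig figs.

carbon steel: T≤10 °C ⇒ hinge +0.150·(-7.2−10) = -2.5800
  sulphur-dioxide contribution → 9.883 μm/a
  chloride contribution → 57.71 μm/a
  ⇒ r_corr(carbon steel) = 67.59 μm/a
ISO 9224: D(t) = r_corr · t^b with b = 0.523 (carbon steel, B1)
  D(12) = 67.59 × 12^0.523 = 67.59 × 3.668 = 247.9 μm
  Mass loss = 247.9 μm × 7.85 g/cm³ = 1946 g·m⁻²

D(12) = 1.95e+03 g·m⁻²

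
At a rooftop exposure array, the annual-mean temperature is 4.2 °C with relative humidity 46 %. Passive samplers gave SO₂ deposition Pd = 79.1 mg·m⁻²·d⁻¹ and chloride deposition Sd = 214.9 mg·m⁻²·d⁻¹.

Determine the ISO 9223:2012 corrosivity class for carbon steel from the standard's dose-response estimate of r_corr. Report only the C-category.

carbon steel: T≤10 °C ⇒ hinge +0.150·(4.2−10) = -0.8700
  SO₂ term: 1.77·79.1^0.52·exp(0.02·46-0.8700) = 18.06
  Cl⁻ term: 0.102·214.9^0.62·exp(0.033·46+0.04·4.2) = 15.37
  sum: 18.06 + 15.37 → r_corr = 33.44 μm/a
ISO 9223 Table 2 (carbon steel): 25 < 33.4 ≤ 50 μm/a ⇒ C3

C3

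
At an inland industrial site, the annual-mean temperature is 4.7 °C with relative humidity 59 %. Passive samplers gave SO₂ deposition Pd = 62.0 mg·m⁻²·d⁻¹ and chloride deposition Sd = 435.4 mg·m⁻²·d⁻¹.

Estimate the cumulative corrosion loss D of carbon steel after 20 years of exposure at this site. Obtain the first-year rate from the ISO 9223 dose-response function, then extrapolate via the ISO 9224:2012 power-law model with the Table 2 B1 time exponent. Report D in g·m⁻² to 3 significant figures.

carbon steel: f(T) = +0.150·(T−10) [T≤10 °C] = -0.7950
  sulphur-dioxide contribution → 22.24 μm/a
  chloride contribution → 37.32 μm/a
  total first-year rate 59.56 μm/a
ISO 9224: D(t) = r_corr · t^b with b = 0.523 (carbon steel, B1)
  D(20) = 59.56 × 20^0.523 = 59.56 × 4.791 = 285.4 μm
  Mass loss = 285.4 μm × 7.85 g/cm³ = 2240 g·m⁻²

D(20) = 2.24e+03 g·m⁻²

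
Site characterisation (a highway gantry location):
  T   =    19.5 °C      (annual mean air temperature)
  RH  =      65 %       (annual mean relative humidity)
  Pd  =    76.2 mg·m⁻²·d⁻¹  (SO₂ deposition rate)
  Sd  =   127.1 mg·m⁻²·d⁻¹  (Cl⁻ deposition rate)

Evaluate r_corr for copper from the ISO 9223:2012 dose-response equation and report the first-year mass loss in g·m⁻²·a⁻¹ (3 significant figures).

copper: f(T) = -0.080·(T−10) [T>10 °C] = -0.7600
  Pd branch = 0.0053·Pd^0.26·e^(0.059·RH+f) = 0.354 μm/a
  Cl⁻ term: 0.01025·127.1^0.27·exp(0.036·65+0.049·19.5) = 1.023
  sum: 0.354 + 1.023 → r_corr = 1.377 μm/a
Convert to mass loss: 1.377 μm/a × 8.96 g/cm³ = 12.34 g·m⁻²·a⁻¹

r_corr = 12.3 g·m⁻²·a⁻¹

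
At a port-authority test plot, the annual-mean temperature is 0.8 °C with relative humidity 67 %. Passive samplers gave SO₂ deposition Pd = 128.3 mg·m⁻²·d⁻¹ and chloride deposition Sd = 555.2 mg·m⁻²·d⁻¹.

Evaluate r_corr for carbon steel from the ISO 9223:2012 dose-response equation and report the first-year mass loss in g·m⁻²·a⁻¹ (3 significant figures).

carbon steel: temperature factor f = +0.150·(-9.2) = -1.3800
  Pd branch = 1.77·Pd^0.52·e^(0.02·RH+f) = 21.23 μm/a
  Sd branch = 0.102·Sd^0.62·e^(0.033·RH+0.04·T) = 48.34 μm/a
  sum: 21.23 + 48.34 → r_corr = 69.56 μm/a
Convert to mass loss: 69.56 μm/a × 7.85 g/cm³ = 546.1 g·m⁻²·a⁻¹

r_corr = 546 g·m⁻²·a⁻¹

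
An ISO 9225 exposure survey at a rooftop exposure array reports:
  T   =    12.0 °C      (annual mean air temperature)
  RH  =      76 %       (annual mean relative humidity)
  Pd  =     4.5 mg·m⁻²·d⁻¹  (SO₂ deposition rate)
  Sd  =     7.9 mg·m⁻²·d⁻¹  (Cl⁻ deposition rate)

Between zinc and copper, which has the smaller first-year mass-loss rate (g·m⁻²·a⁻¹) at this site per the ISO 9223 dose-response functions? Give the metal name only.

zinc

zinc: temperature factor f = -0.071·(2.0) = -0.1420
  SO₂ term: 0.0129·4.5^0.44·exp(0.046·76-0.1420) = 0.7155
  Cl⁻ term: 0.0175·7.9^0.57·exp(0.008·76+0.085·12.0) = 0.2895
  sum: 0.7155 + 0.2895 → r_corr = 1.005 μm/a
  mass loss = 1.005 μm/a × 7.14 g/cm³ = 7.176 g·m⁻²·a⁻¹
copper: temperature factor f = -0.080·(2.0) = -0.1600
  Pd branch = 0.0053·Pd^0.26·e^(0.059·RH+f) = 0.5916 μm/a
  Cl⁻ term: 0.01025·7.9^0.27·exp(0.036·76+0.049·12.0) = 0.4974
  sum: 0.5916 + 0.4974 → r_corr = 1.089 μm/a
  mass loss = 1.089 μm/a × 8.96 g/cm³ = 9.757 g·m⁻²·a⁻¹
Ordering by g·m⁻²·a⁻¹: copper (9.76) > zinc (7.18)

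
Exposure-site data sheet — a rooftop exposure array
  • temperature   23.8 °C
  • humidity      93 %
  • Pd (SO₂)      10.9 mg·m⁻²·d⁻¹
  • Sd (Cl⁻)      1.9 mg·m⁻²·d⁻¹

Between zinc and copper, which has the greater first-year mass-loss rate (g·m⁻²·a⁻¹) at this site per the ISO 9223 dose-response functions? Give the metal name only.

zinc: f(T) = -0.071·(T−10) [T>10 °C] = -0.9798
  SO₂ term: 0.0129·10.9^0.44·exp(0.046·93-0.9798) = 0.9987
  Cl⁻ term: 0.0175·1.9^0.57·exp(0.008·93+0.085·23.8) = 0.4014
  sum: 0.9987 + 0.4014 → r_corr = 1.4 μm/a
  mass loss = 1.4 μm/a × 7.14 g/cm³ = 9.997 g·m⁻²·a⁻¹
copper: f(T) = -0.080·(T−10) [T>10 °C] = -1.1040
  SO₂ term: 0.0053·10.9^0.26·exp(0.059·93-1.1040) = 0.7898
  Sd branch = 0.01025·Sd^0.27·e^(0.036·RH+0.049·T) = 1.113 μm/a
  sum: 0.7898 + 1.113 → r_corr = 1.903 μm/a
  mass loss = 1.903 μm/a × 8.96 g/cm³ = 17.05 g·m⁻²·a⁻¹
Ordering by g·m⁻²·a⁻¹: copper (17) > zinc (10)

copper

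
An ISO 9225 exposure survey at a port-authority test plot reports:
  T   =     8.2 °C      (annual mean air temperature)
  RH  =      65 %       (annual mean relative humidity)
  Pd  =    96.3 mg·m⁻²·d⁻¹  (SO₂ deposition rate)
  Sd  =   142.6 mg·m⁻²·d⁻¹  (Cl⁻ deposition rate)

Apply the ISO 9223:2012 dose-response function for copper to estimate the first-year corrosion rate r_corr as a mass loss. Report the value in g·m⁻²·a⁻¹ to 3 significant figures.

copper: T≤10 °C ⇒ hinge +0.126·(8.2−10) = -0.2268
  SO₂ term: 0.0053·96.3^0.26·exp(0.059·65-0.2268) = 0.6413
  Sd branch = 0.01025·Sd^0.27·e^(0.036·RH+0.049·T) = 0.6069 μm/a
  r_corr = 0.6413 + 0.6069 = 1.248 μm/a
Convert to mass loss: 1.248 μm/a × 8.96 g/cm³ = 11.18 g·m⁻²·a⁻¹

r_corr = 11.2 g·m⁻²·a⁻¹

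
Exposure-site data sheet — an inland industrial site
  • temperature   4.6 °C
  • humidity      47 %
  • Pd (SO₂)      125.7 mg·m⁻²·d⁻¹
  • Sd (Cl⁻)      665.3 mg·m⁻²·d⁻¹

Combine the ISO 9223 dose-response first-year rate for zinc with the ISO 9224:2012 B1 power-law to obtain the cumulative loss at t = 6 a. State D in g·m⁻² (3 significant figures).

D(6) = 70.4 g·m⁻²

zinc: temperature factor f = +0.038·(-5.4) = -0.2052
  SO₂ term: 0.0129·125.7^0.44·exp(0.046·47-0.2052) = 0.7658
  Cl⁻ term: 0.0175·665.3^0.57·exp(0.008·47+0.085·4.6) = 1.532
  sum: 0.7658 + 1.532 → r_corr = 2.298 μm/a
Power-law: D(6) = r_corr · 6^0.813
  D(6) = 2.298 × 6^0.813 = 2.298 × 4.292 = 9.862 μm
  Mass loss = 9.862 μm × 7.14 g/cm³ = 70.41 g·m⁻²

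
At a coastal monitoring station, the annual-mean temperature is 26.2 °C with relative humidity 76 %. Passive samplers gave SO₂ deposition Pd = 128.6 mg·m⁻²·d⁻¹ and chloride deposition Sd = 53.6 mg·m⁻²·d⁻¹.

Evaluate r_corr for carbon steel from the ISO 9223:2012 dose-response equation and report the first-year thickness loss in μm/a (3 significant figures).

carbon steel: T>10 °C ⇒ hinge -0.054·(26.2−10) = -0.8748
  SO₂ term: 1.77·128.6^0.52·exp(0.02·76-0.8748) = 42.17
  Cl⁻ term: 0.102·53.6^0.62·exp(0.033·76+0.04·26.2) = 42.17
  r_corr = 42.17 + 42.17 = 84.34 μm/a

r_corr = 84.3 μm/a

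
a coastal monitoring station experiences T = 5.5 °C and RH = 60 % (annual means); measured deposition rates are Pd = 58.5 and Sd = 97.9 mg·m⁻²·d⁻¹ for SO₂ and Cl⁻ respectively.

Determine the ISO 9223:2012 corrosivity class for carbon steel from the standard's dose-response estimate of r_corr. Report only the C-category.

carbon steel: f(T) = +0.150·(T−10) [T≤10 °C] = -0.6750
  Pd branch = 1.77·Pd^0.52·e^(0.02·RH+f) = 24.83 μm/a
  Cl⁻ term: 0.102·97.9^0.62·exp(0.033·60+0.04·5.5) = 15.79
  r_corr = 24.83 + 15.79 = 40.61 μm/a
ISO 9223 Table 2 (carbon steel): 25 < 40.6 ≤ 50 μm/a ⇒ C3

C3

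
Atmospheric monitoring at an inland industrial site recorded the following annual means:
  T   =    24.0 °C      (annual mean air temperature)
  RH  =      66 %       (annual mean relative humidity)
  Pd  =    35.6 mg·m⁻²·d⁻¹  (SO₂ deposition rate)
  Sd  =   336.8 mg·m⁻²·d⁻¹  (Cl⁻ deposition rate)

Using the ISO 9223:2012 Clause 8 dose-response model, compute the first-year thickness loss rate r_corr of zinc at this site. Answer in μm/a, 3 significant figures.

r_corr = 6.77 μm/a

zinc: T>10 °C ⇒ hinge -0.071·(24.0−10) = -0.9940
  SO₂ term: 0.0129·35.6^0.44·exp(0.046·66-0.9940) = 0.4787
  Sd branch = 0.0175·Sd^0.57·e^(0.008·RH+0.085·T) = 6.294 μm/a
  sum: 0.4787 + 6.294 → r_corr = 6.772 μm/a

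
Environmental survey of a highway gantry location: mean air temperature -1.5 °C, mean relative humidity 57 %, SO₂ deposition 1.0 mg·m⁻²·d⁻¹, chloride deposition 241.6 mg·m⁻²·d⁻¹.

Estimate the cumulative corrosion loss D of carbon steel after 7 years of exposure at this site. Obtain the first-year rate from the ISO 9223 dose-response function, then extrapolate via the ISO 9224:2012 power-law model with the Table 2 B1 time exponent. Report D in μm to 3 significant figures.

carbon steel: temperature factor f = +0.150·(-11.5) = -1.7250
  sulphur-dioxide contribution → 0.9861 μm/a
  chloride contribution → 18.92 μm/a
  ⇒ r_corr(carbon steel) = 19.91 μm/a
ISO 9224: D(t) = r_corr · t^b with b = 0.523 (carbon steel, B1)
  D(7) = 19.91 × 7^0.523 = 19.91 × 2.767 = 55.08 μm

D(7) = 55.1 μm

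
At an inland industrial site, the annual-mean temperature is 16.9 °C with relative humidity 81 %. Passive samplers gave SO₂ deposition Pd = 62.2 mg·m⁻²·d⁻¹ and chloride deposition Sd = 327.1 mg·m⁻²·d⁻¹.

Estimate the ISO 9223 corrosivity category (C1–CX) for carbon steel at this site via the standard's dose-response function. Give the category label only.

carbon steel: f(T) = -0.054·(T−10) [T>10 °C] = -0.3726
  SO₂ term: 1.77·62.2^0.52·exp(0.02·81-0.3726) = 52.78
  Sd branch = 0.102·Sd^0.62·e^(0.033·RH+0.04·T) = 105.2 μm/a
  sum: 52.78 + 105.2 → r_corr = 158 μm/a
158 μm/a falls in (80, 200] for carbon steel → category C5

C5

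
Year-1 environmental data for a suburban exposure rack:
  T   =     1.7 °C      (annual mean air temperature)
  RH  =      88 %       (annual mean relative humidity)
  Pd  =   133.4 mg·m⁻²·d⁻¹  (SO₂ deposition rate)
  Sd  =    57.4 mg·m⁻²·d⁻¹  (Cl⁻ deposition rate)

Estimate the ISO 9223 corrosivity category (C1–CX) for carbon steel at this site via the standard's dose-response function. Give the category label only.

C4

carbon steel: T≤10 °C ⇒ hinge +0.150·(1.7−10) = -1.2450
  sulphur-dioxide contribution → 37.73 μm/a
  chloride contribution → 24.54 μm/a
  total first-year rate 62.27 μm/a
62.3 μm/a falls in (50, 80] for carbon steel → category C4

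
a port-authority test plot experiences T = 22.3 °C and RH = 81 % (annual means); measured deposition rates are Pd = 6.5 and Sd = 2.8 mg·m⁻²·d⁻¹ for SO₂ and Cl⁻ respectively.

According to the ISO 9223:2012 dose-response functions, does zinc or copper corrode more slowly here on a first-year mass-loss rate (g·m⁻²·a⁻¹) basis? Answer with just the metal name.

zinc

zinc: f(T) = -0.071·(T−10) [T>10 °C] = -0.8733
  SO₂ term: 0.0129·6.5^0.44·exp(0.046·81-0.8733) = 0.5095
  Sd branch = 0.0175·Sd^0.57·e^(0.008·RH+0.085·T) = 0.4004 μm/a
  r_corr = 0.5095 + 0.4004 = 0.91 μm/a
  mass loss = 0.91 μm/a × 7.14 g/cm³ = 6.497 g·m⁻²·a⁻¹
copper: f(T) = -0.080·(T−10) [T>10 °C] = -0.9840
  Pd branch = 0.0053·Pd^0.26·e^(0.059·RH+f) = 0.3835 μm/a
  Cl⁻ term: 0.01025·2.8^0.27·exp(0.036·81+0.049·22.3) = 0.7454
  r_corr = 0.3835 + 0.7454 = 1.129 μm/a
  mass loss = 1.129 μm/a × 8.96 g/cm³ = 10.12 g·m⁻²·a⁻¹
Ordering by g·m⁻²·a⁻¹: copper (10.1) > zinc (6.5)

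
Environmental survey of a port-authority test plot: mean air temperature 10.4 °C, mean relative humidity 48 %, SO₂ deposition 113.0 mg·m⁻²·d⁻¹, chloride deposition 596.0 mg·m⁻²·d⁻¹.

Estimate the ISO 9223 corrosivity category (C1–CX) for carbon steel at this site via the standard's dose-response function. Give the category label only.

C5

carbon steel: temperature factor f = -0.054·(0.4) = -0.0216
  Pd branch = 1.77·Pd^0.52·e^(0.02·RH+f) = 52.86 μm/a
  Sd branch = 0.102·Sd^0.62·e^(0.033·RH+0.04·T) = 39.61 μm/a
  r_corr = 52.86 + 39.61 = 92.47 μm/a
ISO 9223 Table 2 (carbon steel): 80 < 92.5 ≤ 200 μm/a ⇒ C5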